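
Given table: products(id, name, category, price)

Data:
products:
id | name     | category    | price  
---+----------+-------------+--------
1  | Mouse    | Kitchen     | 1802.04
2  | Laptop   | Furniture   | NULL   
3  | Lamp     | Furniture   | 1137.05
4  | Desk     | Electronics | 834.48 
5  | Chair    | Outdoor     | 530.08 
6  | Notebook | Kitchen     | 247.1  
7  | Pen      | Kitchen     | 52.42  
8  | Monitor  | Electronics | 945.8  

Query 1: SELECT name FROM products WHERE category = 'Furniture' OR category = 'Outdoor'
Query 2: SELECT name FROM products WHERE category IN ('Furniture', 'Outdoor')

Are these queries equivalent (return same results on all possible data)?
Yes, equivalent

Both queries return: [('Chair',), ('Lamp',), ('Laptop',)]

Reason: OR vs IN are equivalent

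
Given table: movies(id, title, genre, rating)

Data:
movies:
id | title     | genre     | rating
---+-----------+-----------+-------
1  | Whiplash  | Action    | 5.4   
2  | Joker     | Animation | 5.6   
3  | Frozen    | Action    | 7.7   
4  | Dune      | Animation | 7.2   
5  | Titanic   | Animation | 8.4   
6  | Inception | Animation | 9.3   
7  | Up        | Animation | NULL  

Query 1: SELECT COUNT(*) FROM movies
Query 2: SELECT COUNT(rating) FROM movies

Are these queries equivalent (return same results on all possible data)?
No, not equivalent

Query 1 returns: [(7,)]
Query 2 returns: [(6,)]

Reason: COUNT(*) includes NULLs, COUNT(column) excludes them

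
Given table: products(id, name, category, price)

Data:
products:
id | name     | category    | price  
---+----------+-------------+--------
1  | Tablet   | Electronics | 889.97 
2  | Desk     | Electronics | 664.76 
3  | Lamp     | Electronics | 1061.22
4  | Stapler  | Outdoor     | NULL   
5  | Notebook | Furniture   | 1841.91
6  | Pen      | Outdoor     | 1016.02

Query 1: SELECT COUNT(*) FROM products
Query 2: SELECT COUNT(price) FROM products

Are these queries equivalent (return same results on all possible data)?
No, not equivalent

Query 1 returns: [(6,)]
Query 2 returns: [(5,)]

Reason: COUNT(*) includes NULLs, COUNT(column) excludes them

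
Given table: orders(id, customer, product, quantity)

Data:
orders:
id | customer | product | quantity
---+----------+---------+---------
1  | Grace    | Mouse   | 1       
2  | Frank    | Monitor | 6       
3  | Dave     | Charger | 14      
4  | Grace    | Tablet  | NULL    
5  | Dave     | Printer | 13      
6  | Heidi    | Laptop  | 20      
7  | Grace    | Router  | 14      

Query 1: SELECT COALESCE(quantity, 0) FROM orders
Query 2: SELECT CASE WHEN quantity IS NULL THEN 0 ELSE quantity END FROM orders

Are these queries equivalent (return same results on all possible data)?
Yes, equivalent

Both queries return: [(0,), (1,), (6,), (13,), (14,), (14,), (20,)]

Reason: COALESCE vs CASE for NULL handling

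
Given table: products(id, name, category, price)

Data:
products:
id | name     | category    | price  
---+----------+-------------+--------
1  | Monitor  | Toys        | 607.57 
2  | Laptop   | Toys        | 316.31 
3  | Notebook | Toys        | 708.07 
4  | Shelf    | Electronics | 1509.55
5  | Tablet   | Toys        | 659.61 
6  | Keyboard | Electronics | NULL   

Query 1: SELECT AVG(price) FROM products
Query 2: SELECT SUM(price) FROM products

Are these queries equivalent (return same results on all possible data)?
No, not equivalent

Query 1 returns: [(760.222,)]
Query 2 returns: [(3801.11,)]

Reason: AVG vs SUM give different aggregate values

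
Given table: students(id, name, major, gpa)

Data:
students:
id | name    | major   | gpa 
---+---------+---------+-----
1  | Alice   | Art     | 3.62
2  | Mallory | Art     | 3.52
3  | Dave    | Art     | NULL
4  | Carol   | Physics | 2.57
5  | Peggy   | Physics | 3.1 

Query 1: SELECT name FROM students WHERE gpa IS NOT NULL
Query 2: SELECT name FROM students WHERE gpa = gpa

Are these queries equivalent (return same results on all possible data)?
Yes, equivalent

Both queries return: [('Alice',), ('Carol',), ('Mallory',), ('Peggy',)]

Reason: IS NOT NULL vs self-equality (both exclude NULLs)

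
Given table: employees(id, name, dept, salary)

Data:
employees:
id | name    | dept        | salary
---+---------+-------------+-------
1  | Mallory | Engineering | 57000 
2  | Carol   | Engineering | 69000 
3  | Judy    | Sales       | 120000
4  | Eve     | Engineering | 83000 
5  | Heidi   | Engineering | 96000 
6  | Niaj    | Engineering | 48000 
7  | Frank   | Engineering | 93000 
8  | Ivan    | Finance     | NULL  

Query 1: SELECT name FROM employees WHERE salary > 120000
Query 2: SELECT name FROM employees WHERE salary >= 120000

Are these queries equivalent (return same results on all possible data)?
No, not equivalent

Query 1 returns: []
Query 2 returns: [('Judy',)]

Reason: > vs >= gives different results when salary = 120000 exists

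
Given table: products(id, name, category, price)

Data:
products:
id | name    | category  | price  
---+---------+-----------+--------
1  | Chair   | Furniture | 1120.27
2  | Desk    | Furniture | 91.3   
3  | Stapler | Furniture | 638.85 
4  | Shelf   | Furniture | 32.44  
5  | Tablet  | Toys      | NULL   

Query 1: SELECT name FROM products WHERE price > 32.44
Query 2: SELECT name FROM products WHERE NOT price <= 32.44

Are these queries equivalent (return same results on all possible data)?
Yes, equivalent

Both queries return: [('Chair',), ('Desk',), ('Stapler',)]

Reason: Both filter price > 32.44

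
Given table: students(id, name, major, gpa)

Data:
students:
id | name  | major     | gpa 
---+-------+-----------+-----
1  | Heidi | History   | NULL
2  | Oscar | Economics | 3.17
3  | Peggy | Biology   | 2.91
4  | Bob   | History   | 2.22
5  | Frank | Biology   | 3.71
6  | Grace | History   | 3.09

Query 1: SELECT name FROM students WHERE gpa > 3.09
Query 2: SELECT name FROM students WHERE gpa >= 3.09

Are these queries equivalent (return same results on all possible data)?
No, not equivalent

Query 1 returns: [('Oscar',), ('Frank',)]
Query 2 returns: [('Oscar',), ('Frank',), ('Grace',)]

Reason: > vs >= gives different results when gpa = 3.09 exists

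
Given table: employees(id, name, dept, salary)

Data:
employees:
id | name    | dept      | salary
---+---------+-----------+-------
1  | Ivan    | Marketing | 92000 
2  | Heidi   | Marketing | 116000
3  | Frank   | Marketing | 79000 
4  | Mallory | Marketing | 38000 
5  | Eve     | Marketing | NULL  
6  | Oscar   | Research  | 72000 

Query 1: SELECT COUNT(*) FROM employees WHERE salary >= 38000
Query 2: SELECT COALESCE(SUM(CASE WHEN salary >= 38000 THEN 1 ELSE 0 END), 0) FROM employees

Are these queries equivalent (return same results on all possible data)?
Yes, equivalent

Both queries return: [(5,)]

Reason: COUNT with WHERE vs conditional SUM (COALESCE handles empty-table NULL)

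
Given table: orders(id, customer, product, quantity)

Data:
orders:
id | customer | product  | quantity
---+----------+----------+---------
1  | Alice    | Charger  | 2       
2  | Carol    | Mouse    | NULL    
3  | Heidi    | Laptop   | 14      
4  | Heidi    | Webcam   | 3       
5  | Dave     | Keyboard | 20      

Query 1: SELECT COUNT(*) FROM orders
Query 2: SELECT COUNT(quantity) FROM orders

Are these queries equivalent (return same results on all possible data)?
No, not equivalent

Query 1 returns: [(5,)]
Query 2 returns: [(4,)]

Reason: COUNT(*) includes NULLs, COUNT(column) excludes them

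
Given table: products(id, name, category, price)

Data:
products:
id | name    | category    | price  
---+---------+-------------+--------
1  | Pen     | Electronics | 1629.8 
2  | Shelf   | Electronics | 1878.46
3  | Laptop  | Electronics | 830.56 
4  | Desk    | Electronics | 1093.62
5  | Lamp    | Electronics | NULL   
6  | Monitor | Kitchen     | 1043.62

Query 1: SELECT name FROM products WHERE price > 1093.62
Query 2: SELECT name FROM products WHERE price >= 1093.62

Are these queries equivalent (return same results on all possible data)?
No, not equivalent

Query 1 returns: [('Pen',), ('Shelf',)]
Query 2 returns: [('Pen',), ('Shelf',), ('Desk',)]

Reason: > vs >= gives different results when price = 1093.62 exists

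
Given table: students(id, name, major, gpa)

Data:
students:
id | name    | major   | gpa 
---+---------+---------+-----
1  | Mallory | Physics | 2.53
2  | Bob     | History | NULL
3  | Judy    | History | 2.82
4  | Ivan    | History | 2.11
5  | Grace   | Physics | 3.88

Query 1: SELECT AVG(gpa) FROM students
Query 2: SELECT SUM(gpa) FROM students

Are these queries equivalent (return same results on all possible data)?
No, not equivalent

Query 1 returns: [(2.835,)]
Query 2 returns: [(11.34,)]

Reason: AVG vs SUM give different aggregate values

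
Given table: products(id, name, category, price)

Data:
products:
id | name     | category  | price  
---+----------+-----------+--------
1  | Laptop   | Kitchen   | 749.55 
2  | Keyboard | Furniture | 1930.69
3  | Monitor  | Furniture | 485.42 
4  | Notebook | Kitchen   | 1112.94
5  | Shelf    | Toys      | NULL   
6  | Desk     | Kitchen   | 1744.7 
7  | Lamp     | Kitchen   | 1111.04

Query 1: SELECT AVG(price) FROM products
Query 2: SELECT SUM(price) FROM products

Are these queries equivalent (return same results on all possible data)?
No, not equivalent

Query 1 returns: [(1189.0566666666666,)]
Query 2 returns: [(7134.34,)]

Reason: AVG vs SUM give different aggregate values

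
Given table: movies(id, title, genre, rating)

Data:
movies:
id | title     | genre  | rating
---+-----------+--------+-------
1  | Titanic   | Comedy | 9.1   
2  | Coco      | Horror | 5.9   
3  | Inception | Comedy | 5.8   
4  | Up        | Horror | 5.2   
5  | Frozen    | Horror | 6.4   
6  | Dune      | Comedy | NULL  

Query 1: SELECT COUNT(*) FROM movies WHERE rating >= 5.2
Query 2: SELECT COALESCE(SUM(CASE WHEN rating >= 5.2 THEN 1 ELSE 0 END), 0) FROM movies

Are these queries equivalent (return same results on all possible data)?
Yes, equivalent

Both queries return: [(5,)]

Reason: COUNT with WHERE vs conditional SUM (COALESCE handles empty-table NULL)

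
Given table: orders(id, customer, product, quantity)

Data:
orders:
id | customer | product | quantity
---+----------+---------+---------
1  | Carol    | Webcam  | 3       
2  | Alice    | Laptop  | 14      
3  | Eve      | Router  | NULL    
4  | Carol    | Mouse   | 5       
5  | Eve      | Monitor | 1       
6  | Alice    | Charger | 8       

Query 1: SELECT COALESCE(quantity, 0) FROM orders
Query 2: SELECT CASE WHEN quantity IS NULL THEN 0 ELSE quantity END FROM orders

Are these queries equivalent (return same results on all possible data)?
Yes, equivalent

Both queries return: [(0,), (1,), (3,), (5,), (8,), (14,)]

Reason: COALESCE vs CASE for NULL handling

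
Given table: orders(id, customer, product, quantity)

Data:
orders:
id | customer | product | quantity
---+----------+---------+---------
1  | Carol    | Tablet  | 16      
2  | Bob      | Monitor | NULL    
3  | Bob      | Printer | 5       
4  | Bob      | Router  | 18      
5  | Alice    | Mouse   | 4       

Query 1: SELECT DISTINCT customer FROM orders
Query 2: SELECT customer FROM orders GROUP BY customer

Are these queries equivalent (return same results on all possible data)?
Yes, equivalent

Both queries return: [('Alice',), ('Bob',), ('Carol',)]

Reason: Both get unique customers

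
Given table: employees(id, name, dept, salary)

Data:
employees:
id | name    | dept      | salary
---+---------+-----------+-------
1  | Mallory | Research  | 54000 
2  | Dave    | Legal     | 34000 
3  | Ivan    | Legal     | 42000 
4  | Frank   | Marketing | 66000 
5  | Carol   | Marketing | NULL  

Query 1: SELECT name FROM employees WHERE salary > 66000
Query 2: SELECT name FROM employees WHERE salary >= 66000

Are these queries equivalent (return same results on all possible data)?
No, not equivalent

Query 1 returns: []
Query 2 returns: [('Frank',)]

Reason: > vs >= gives different results when salary = 66000 exists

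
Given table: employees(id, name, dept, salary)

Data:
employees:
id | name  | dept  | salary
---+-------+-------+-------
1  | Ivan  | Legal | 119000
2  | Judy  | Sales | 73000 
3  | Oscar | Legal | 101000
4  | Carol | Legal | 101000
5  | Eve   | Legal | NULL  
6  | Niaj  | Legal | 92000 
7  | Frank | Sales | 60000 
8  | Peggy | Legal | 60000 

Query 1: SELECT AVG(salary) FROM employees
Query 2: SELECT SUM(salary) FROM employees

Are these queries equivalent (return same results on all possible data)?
No, not equivalent

Query 1 returns: [(86571.42857142857,)]
Query 2 returns: [(606000,)]

Reason: AVG vs SUM give different aggregate values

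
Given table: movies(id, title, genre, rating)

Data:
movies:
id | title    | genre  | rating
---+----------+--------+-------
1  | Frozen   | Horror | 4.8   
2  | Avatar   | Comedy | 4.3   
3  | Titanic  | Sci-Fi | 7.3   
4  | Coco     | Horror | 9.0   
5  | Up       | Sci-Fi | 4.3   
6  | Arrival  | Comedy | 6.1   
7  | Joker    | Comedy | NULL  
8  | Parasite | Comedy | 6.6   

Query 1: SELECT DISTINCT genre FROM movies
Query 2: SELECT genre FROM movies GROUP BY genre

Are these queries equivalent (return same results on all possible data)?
Yes, equivalent

Both queries return: [('Comedy',), ('Horror',), ('Sci-Fi',)]

Reason: Both get unique genres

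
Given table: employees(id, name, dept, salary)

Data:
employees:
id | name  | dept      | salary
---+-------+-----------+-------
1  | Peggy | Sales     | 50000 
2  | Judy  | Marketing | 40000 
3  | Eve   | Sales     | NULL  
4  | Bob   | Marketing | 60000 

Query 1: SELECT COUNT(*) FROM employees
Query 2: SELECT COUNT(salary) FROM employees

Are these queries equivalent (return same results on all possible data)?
No, not equivalent

Query 1 returns: [(4,)]
Query 2 returns: [(3,)]

Reason: COUNT(*) includes NULLs, COUNT(column) excludes them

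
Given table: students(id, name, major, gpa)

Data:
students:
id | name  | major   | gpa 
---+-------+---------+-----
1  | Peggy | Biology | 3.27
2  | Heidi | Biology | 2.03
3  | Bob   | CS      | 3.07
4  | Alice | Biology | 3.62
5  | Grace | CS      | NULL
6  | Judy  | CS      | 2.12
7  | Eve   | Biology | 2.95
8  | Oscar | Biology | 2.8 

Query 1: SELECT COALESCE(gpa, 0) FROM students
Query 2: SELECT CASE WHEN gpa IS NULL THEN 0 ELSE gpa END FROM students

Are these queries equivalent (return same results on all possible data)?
Yes, equivalent

Both queries return: [(0,), (2.03,), (2.12,), (2.8,), (2.95,), (3.07,), (3.27,), (3.62,)]

Reason: COALESCE vs CASE for NULL handling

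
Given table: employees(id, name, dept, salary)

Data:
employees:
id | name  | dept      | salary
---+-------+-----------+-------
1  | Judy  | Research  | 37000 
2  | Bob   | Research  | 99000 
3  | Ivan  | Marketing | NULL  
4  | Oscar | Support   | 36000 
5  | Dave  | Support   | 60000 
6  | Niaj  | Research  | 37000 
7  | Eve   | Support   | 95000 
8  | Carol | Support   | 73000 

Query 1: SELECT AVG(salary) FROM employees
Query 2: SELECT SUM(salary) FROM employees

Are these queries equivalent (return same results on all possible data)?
No, not equivalent

Query 1 returns: [(62428.57142857143,)]
Query 2 returns: [(437000,)]

Reason: AVG vs SUM give different aggregate values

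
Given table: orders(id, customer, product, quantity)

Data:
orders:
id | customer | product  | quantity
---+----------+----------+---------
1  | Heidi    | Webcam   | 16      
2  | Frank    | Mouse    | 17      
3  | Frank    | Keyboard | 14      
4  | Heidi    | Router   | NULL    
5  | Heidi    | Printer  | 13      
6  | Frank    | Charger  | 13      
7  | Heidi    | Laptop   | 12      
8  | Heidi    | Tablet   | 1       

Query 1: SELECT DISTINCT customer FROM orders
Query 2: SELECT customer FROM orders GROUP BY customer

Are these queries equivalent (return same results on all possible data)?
Yes, equivalent

Both queries return: [('Frank',), ('Heidi',)]

Reason: Both get unique customers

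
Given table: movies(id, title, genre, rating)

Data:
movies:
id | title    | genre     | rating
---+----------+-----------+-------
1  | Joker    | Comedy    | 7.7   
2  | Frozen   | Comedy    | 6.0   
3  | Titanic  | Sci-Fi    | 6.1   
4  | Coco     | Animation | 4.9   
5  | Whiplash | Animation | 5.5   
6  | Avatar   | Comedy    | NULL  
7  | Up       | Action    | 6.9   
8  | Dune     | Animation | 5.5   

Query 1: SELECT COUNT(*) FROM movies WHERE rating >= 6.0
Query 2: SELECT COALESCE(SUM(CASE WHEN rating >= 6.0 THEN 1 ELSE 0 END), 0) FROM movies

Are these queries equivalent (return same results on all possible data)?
Yes, equivalent

Both queries return: [(4,)]

Reason: COUNT with WHERE vs conditional SUM (COALESCE handles empty-table NULL)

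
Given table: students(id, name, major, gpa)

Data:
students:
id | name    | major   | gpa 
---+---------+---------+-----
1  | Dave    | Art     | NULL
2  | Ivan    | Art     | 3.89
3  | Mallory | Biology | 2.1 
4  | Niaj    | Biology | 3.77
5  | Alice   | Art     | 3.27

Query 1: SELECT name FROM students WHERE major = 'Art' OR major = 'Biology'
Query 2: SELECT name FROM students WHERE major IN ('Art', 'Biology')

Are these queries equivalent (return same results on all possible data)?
Yes, equivalent

Both queries return: [('Alice',), ('Dave',), ('Ivan',), ('Mallory',), ('Niaj',)]

Reason: OR vs IN are equivalent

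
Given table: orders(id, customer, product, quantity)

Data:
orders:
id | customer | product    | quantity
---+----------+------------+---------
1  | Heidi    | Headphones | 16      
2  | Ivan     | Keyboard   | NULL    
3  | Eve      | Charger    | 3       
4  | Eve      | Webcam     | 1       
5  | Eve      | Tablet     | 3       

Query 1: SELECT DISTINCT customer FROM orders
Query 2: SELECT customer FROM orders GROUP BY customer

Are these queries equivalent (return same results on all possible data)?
Yes, equivalent

Both queries return: [('Eve',), ('Heidi',), ('Ivan',)]

Reason: Both get unique customers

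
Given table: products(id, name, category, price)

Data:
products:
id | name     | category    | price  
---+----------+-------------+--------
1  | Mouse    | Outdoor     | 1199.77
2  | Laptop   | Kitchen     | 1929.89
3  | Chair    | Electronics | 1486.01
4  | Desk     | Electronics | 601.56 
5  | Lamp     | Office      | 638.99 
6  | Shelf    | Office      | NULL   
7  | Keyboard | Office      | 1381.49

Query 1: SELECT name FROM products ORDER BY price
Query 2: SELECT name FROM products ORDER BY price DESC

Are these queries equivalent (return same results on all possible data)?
No, not equivalent

Query 1 returns: [('Shelf',), ('Desk',), ('Lamp',), ('Mouse',), ('Keyboard',), ('Chair',), ('Laptop',)]
Query 2 returns: [('Laptop',), ('Chair',), ('Keyboard',), ('Mouse',), ('Lamp',), ('Desk',), ('Shelf',)]

Reason: ASC vs DESC gives opposite ordering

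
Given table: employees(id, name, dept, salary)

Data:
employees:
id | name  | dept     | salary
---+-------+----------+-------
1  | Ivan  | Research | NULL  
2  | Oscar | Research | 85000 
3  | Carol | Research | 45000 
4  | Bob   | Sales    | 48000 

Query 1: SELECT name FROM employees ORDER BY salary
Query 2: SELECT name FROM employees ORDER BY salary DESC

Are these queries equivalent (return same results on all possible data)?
No, not equivalent

Query 1 returns: [('Ivan',), ('Carol',), ('Bob',), ('Oscar',)]
Query 2 returns: [('Oscar',), ('Bob',), ('Carol',), ('Ivan',)]

Reason: ASC vs DESC gives opposite ordering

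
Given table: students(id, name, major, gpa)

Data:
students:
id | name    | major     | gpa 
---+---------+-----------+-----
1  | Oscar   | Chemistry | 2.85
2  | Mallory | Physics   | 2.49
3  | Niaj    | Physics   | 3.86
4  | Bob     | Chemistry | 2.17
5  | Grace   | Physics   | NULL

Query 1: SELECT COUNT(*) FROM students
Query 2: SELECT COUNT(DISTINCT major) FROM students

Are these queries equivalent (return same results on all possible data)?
No, not equivalent

Query 1 returns: [(5,)]
Query 2 returns: [(2,)]

Reason: COUNT(*) counts rows, COUNT(DISTINCT major) counts unique majors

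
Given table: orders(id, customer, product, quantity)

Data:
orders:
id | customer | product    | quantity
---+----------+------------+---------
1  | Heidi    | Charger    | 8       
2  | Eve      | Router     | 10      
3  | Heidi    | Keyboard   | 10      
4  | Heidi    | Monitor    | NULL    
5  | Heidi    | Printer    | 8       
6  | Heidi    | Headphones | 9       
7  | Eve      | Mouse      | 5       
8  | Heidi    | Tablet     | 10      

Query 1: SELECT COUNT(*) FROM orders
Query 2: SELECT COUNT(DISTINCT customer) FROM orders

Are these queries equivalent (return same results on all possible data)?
No, not equivalent

Query 1 returns: [(8,)]
Query 2 returns: [(2,)]

Reason: COUNT(*) counts rows, COUNT(DISTINCT customer) counts unique customers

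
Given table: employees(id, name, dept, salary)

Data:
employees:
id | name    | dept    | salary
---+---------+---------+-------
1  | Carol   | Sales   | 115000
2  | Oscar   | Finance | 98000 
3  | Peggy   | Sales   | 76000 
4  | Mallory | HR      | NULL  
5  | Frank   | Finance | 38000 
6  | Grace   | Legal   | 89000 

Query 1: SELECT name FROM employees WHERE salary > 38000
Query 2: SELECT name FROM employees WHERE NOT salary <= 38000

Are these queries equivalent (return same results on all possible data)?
Yes, equivalent

Both queries return: [('Carol',), ('Grace',), ('Oscar',), ('Peggy',)]

Reason: Both filter salary > 38000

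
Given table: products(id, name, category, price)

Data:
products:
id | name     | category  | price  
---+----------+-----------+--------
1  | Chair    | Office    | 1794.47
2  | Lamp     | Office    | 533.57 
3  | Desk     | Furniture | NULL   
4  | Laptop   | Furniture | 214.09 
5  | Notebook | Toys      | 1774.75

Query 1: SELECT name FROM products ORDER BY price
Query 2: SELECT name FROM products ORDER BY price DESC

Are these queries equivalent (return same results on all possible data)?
No, not equivalent

Query 1 returns: [('Desk',), ('Laptop',), ('Lamp',), ('Notebook',), ('Chair',)]
Query 2 returns: [('Chair',), ('Notebook',), ('Lamp',), ('Laptop',), ('Desk',)]

Reason: ASC vs DESC gives opposite ordering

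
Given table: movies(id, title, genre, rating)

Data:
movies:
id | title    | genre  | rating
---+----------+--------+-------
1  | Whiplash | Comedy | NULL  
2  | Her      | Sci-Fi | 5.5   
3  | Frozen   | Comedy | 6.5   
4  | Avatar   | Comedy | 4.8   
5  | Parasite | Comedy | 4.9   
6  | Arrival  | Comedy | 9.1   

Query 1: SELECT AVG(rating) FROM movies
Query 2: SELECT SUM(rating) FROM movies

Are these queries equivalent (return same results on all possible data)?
No, not equivalent

Query 1 returns: [(6.16,)]
Query 2 returns: [(30.8,)]

Reason: AVG vs SUM give different aggregate values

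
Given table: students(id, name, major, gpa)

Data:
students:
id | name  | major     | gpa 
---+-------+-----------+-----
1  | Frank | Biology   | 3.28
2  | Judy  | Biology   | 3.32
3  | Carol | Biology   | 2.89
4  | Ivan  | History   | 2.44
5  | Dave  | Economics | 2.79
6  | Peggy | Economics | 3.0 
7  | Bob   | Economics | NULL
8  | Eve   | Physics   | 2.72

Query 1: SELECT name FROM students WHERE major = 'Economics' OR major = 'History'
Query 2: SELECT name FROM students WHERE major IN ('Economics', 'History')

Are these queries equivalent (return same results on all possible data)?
Yes, equivalent

Both queries return: [('Bob',), ('Dave',), ('Ivan',), ('Peggy',)]

Reason: OR vs IN are equivalent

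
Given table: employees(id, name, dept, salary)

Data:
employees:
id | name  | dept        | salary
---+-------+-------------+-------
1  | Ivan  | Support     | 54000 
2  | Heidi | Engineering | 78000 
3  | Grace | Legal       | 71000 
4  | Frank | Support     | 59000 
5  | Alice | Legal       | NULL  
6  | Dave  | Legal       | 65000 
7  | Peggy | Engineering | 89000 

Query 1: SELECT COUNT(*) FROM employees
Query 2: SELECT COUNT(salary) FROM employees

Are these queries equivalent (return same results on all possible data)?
No, not equivalent

Query 1 returns: [(7,)]
Query 2 returns: [(6,)]

Reason: COUNT(*) includes NULLs, COUNT(column) excludes them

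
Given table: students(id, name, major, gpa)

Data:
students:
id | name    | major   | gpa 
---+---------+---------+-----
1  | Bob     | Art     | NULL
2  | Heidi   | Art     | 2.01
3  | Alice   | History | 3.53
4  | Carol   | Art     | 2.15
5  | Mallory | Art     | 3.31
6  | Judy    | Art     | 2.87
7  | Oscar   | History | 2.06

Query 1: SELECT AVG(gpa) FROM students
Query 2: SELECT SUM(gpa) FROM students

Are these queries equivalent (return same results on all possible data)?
No, not equivalent

Query 1 returns: [(2.655,)]
Query 2 returns: [(15.93,)]

Reason: AVG vs SUM give different aggregate values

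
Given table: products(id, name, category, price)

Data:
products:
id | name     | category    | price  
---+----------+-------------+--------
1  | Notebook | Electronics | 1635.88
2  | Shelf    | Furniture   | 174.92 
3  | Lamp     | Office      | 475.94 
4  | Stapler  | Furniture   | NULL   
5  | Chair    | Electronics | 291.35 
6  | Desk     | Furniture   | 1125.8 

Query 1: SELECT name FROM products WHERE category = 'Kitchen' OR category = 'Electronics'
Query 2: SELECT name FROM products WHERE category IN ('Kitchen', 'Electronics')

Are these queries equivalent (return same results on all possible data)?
Yes, equivalent

Both queries return: [('Chair',), ('Notebook',)]

Reason: OR vs IN are equivalent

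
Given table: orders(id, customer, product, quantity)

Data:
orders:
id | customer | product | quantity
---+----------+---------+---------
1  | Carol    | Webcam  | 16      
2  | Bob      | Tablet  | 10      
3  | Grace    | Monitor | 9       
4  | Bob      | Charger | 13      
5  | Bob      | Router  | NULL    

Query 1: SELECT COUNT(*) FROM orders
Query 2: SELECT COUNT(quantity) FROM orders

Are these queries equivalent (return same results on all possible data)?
No, not equivalent

Query 1 returns: [(5,)]
Query 2 returns: [(4,)]

Reason: COUNT(*) includes NULLs, COUNT(column) excludes them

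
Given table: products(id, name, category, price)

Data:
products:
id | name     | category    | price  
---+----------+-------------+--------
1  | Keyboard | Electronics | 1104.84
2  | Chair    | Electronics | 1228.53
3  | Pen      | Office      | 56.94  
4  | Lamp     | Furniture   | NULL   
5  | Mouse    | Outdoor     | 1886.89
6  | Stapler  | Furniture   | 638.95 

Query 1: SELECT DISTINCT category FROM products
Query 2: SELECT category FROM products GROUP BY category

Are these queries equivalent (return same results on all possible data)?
Yes, equivalent

Both queries return: [('Electronics',), ('Furniture',), ('Office',), ('Outdoor',)]

Reason: Both get unique categorys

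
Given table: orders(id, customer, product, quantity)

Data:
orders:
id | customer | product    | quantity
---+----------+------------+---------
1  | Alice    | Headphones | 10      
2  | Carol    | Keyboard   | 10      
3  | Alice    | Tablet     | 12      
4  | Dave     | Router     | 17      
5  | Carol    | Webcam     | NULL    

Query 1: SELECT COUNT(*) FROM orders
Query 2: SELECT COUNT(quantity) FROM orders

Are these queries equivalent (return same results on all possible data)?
No, not equivalent

Query 1 returns: [(5,)]
Query 2 returns: [(4,)]

Reason: COUNT(*) includes NULLs, COUNT(column) excludes them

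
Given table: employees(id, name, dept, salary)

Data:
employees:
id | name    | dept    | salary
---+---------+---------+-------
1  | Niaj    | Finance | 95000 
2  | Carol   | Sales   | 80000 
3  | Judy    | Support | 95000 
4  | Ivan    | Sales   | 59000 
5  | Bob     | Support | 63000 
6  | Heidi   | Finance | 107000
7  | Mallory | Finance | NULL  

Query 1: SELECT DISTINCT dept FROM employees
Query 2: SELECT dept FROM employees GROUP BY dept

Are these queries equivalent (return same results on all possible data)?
Yes, equivalent

Both queries return: [('Finance',), ('Sales',), ('Support',)]

Reason: Both get unique depts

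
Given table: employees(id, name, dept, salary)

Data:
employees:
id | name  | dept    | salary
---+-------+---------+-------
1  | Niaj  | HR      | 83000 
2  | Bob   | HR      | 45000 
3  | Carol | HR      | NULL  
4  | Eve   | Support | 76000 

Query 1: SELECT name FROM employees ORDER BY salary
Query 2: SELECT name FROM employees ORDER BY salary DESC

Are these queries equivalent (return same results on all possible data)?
No, not equivalent

Query 1 returns: [('Carol',), ('Bob',), ('Eve',), ('Niaj',)]
Query 2 returns: [('Niaj',), ('Eve',), ('Bob',), ('Carol',)]

Reason: ASC vs DESC gives opposite ordering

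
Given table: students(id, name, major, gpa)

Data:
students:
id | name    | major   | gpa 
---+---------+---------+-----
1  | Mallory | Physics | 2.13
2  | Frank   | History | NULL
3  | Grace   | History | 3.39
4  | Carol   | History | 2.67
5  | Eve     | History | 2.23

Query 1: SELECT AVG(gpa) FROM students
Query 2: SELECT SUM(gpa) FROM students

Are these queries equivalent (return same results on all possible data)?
No, not equivalent

Query 1 returns: [(2.605,)]
Query 2 returns: [(10.42,)]

Reason: AVG vs SUM give different aggregate values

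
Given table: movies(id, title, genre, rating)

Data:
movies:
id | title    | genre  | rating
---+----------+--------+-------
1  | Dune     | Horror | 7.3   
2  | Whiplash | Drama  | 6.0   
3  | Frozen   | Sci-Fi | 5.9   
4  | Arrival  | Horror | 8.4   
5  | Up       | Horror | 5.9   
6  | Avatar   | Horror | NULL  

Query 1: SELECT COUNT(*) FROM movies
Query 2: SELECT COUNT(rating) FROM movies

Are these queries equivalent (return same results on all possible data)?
No, not equivalent

Query 1 returns: [(6,)]
Query 2 returns: [(5,)]

Reason: COUNT(*) includes NULLs, COUNT(column) excludes them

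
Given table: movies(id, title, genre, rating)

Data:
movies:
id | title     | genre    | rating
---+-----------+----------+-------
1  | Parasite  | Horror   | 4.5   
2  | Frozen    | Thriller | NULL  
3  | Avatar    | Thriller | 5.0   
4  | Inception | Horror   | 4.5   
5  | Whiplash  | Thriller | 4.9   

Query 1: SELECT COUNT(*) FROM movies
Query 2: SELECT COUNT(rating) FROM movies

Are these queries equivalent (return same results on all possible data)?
No, not equivalent

Query 1 returns: [(5,)]
Query 2 returns: [(4,)]

Reason: COUNT(*) includes NULLs, COUNT(column) excludes them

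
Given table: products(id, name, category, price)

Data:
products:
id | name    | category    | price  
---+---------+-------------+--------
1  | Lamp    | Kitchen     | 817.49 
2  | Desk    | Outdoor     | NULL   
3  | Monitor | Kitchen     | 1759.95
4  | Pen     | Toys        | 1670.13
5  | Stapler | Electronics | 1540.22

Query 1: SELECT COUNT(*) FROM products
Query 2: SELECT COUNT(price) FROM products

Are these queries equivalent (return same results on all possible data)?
No, not equivalent

Query 1 returns: [(5,)]
Query 2 returns: [(4,)]

Reason: COUNT(*) includes NULLs, COUNT(column) excludes them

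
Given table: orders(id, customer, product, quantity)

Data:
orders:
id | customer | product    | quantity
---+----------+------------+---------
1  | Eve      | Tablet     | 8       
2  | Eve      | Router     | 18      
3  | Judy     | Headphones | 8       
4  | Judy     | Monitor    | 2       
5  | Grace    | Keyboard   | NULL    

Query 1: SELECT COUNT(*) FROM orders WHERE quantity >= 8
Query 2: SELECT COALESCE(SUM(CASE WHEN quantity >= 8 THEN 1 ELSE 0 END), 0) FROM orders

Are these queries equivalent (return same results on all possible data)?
Yes, equivalent

Both queries return: [(3,)]

Reason: COUNT with WHERE vs conditional SUM (COALESCE handles empty-table NULL)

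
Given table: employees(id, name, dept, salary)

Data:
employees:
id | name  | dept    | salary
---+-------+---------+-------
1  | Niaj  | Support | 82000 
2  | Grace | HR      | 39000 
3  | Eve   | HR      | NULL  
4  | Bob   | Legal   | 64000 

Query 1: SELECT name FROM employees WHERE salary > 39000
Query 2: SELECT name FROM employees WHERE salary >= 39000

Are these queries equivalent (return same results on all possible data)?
No, not equivalent

Query 1 returns: [('Niaj',), ('Bob',)]
Query 2 returns: [('Niaj',), ('Grace',), ('Bob',)]

Reason: > vs >= gives different results when salary = 39000 exists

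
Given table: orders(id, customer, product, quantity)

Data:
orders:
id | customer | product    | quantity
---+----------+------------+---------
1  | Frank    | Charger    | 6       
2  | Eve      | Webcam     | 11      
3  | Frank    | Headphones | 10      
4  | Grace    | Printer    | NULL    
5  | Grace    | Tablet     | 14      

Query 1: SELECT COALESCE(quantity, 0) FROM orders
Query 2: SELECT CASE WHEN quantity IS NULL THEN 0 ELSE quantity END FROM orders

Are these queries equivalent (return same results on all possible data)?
Yes, equivalent

Both queries return: [(0,), (6,), (10,), (11,), (14,)]

Reason: COALESCE vs CASE for NULL handling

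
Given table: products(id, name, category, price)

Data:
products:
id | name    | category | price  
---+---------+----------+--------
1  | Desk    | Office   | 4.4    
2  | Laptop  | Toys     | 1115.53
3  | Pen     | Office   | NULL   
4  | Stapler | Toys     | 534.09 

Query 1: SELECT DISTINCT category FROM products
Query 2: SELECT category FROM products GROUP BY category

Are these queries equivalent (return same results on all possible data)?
Yes, equivalent

Both queries return: [('Office',), ('Toys',)]

Reason: Both get unique categorys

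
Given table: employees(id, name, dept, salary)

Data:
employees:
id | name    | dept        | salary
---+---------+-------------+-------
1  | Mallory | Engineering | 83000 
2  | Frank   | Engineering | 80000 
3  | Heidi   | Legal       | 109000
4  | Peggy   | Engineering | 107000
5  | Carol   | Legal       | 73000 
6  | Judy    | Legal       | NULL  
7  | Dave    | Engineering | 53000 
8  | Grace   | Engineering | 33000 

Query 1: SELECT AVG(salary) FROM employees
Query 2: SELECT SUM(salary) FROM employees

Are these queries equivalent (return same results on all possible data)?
No, not equivalent

Query 1 returns: [(76857.14285714286,)]
Query 2 returns: [(538000,)]

Reason: AVG vs SUM give different aggregate values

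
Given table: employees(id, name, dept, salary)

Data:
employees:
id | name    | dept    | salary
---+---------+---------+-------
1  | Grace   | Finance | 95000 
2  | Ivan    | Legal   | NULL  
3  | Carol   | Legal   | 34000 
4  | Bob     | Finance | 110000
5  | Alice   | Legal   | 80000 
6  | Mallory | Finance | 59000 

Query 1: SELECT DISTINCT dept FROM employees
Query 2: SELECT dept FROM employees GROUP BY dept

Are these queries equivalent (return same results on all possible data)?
Yes, equivalent

Both queries return: [('Finance',), ('Legal',)]

Reason: Both get unique depts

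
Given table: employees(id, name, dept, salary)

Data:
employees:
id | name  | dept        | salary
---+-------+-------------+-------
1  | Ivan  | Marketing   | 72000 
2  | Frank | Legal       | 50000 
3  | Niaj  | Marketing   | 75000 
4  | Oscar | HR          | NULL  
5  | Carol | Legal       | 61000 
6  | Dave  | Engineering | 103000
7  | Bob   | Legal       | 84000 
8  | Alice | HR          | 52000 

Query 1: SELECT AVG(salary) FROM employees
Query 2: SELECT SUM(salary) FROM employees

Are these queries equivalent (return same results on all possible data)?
No, not equivalent

Query 1 returns: [(71000.0,)]
Query 2 returns: [(497000,)]

Reason: AVG vs SUM give different aggregate values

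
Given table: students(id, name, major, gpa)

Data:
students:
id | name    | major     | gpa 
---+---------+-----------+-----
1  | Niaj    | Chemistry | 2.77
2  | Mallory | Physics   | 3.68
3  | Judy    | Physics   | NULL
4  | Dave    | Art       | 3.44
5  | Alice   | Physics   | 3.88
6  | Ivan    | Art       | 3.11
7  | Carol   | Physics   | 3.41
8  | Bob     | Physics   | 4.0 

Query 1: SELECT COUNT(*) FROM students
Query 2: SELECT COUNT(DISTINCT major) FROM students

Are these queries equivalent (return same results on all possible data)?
No, not equivalent

Query 1 returns: [(8,)]
Query 2 returns: [(3,)]

Reason: COUNT(*) counts rows, COUNT(DISTINCT major) counts unique majors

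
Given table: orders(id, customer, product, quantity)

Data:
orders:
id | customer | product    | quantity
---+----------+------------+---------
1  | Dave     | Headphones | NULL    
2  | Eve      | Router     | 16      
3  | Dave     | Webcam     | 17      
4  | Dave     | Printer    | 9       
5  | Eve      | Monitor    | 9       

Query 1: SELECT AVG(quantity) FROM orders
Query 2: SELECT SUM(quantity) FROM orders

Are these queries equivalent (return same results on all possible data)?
No, not equivalent

Query 1 returns: [(12.75,)]
Query 2 returns: [(51,)]

Reason: AVG vs SUM give different aggregate values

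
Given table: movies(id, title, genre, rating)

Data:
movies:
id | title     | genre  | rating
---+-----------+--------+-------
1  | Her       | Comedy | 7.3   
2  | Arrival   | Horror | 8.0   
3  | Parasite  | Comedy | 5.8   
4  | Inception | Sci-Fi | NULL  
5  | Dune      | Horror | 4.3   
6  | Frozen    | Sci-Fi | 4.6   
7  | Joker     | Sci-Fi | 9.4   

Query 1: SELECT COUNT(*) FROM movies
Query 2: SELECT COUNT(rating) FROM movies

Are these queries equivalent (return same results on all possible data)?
No, not equivalent

Query 1 returns: [(7,)]
Query 2 returns: [(6,)]

Reason: COUNT(*) includes NULLs, COUNT(column) excludes them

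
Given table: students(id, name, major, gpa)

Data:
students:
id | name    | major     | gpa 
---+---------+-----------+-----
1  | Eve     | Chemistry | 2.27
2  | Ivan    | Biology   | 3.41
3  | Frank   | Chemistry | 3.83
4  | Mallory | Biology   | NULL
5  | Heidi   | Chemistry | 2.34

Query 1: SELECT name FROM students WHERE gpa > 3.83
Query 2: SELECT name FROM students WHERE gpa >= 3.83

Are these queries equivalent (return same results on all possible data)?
No, not equivalent

Query 1 returns: []
Query 2 returns: [('Frank',)]

Reason: > vs >= gives different results when gpa = 3.83 exists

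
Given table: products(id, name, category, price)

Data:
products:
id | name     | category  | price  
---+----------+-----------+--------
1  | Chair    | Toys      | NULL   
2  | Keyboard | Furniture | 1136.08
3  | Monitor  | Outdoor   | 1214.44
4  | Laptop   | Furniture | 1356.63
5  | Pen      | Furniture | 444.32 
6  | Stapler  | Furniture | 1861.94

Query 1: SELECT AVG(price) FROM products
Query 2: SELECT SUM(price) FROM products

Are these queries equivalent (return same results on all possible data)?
No, not equivalent

Query 1 returns: [(1202.682,)]
Query 2 returns: [(6013.41,)]

Reason: AVG vs SUM give different aggregate values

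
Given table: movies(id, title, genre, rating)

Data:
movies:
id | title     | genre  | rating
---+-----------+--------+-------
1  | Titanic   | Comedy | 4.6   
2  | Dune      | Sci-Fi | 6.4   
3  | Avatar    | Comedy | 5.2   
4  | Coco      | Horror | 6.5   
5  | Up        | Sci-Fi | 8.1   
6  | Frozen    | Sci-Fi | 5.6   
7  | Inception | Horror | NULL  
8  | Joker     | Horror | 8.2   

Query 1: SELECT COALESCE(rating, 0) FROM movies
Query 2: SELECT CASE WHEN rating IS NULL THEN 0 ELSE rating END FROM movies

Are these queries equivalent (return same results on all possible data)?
Yes, equivalent

Both queries return: [(0,), (4.6,), (5.2,), (5.6,), (6.4,), (6.5,), (8.1,), (8.2,)]

Reason: COALESCE vs CASE for NULL handling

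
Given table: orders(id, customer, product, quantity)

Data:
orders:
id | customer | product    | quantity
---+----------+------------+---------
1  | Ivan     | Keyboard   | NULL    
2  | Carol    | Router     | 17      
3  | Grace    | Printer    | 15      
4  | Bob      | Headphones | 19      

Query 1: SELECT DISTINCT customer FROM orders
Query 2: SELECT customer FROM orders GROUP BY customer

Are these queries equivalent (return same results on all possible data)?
Yes, equivalent

Both queries return: [('Bob',), ('Carol',), ('Grace',), ('Ivan',)]

Reason: Both get unique customers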